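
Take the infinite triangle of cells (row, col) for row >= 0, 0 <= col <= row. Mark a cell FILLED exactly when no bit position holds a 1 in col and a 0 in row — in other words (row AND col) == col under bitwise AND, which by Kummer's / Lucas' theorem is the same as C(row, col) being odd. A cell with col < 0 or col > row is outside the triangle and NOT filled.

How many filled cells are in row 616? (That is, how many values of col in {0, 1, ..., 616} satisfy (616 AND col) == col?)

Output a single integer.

Answer: 16

Derivation:
616 in binary = 1001101000
popcount(616) = number of 1-bits in 1001101000 = 4
A col c satisfies (616 AND c) == c iff every set bit of c is also set in 616; each of the 4 set bits of 616 can independently be on or off in c.
count = 2^4 = 16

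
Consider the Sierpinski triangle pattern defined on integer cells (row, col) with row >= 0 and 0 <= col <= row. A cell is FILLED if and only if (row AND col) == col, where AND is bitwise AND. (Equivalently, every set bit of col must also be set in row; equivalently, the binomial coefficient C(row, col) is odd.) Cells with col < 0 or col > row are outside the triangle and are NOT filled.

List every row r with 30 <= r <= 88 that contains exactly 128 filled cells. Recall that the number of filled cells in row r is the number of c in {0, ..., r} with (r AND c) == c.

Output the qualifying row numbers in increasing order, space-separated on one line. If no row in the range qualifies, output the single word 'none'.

Row r has 2^popcount(r) filled cells, so we need popcount(r) = log2(128) = 7.
Scan r = 30..88 and keep those with exactly 7 one-bits:
r=30=11110 popcount=4 -> skip
r=31=11111 popcount=5 -> skip
r=32=100000 popcount=1 -> skip
r=33=100001 popcount=2 -> skip
r=34=100010 popcount=2 -> skip
r=35=100011 popcount=3 -> skip
r=36=100100 popcount=2 -> skip
r=37=100101 popcount=3 -> skip
r=38=100110 popcount=3 -> skip
r=39=100111 popcount=4 -> skip
r=40=101000 popcount=2 -> skip
r=41=101001 popcount=3 -> skip
r=42=101010 popcount=3 -> skip
r=43=101011 popcount=4 -> skip
r=44=101100 popcount=3 -> skip
r=45=101101 popcount=4 -> skip
r=46=101110 popcount=4 -> skip
r=47=101111 popcount=5 -> skip
r=48=110000 popcount=2 -> skip
r=49=110001 popcount=3 -> skip
r=50=110010 popcount=3 -> skip
r=51=110011 popcount=4 -> skip
r=52=110100 popcount=3 -> skip
r=53=110101 popcount=4 -> skip
r=54=110110 popcount=4 -> skip
r=55=110111 popcount=5 -> skip
r=56=111000 popcount=3 -> skip
r=57=111001 popcount=4 -> skip
r=58=111010 popcount=4 -> skip
r=59=111011 popcount=5 -> skip
r=60=111100 popcount=4 -> skip
r=61=111101 popcount=5 -> skip
r=62=111110 popcount=5 -> skip
r=63=111111 popcount=6 -> skip
r=64=1000000 popcount=1 -> skip
r=65=1000001 popcount=2 -> skip
r=66=1000010 popcount=2 -> skip
r=67=1000011 popcount=3 -> skip
r=68=1000100 popcount=2 -> skip
r=69=1000101 popcount=3 -> skip
r=70=1000110 popcount=3 -> skip
r=71=1000111 popcount=4 -> skip
r=72=1001000 popcount=2 -> skip
r=73=1001001 popcount=3 -> skip
r=74=1001010 popcount=3 -> skip
r=75=1001011 popcount=4 -> skip
r=76=1001100 popcount=3 -> skip
r=77=1001101 popcount=4 -> skip
r=78=1001110 popcount=4 -> skip
r=79=1001111 popcount=5 -> skip
r=80=1010000 popcount=2 -> skip
r=81=1010001 popcount=3 -> skip
r=82=1010010 popcount=3 -> skip
r=83=1010011 popcount=4 -> skip
r=84=1010100 popcount=3 -> skip
r=85=1010101 popcount=4 -> skip
r=86=1010110 popcount=4 -> skip
r=87=1010111 popcount=5 -> skip
r=88=1011000 popcount=3 -> skip
Kept rows: none

Answer: none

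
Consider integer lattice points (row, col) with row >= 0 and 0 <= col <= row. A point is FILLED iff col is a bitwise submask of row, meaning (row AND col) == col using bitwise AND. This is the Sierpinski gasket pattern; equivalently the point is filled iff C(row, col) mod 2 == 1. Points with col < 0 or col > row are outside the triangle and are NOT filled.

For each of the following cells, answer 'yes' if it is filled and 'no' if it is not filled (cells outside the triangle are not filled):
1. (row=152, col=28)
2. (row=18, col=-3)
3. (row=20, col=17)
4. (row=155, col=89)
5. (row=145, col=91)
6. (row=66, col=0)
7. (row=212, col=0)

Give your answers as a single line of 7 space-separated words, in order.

(152,28): row=0b10011000, col=0b11100, row AND col = 0b11000 = 24; 24 != 28 -> empty
(18,-3): col outside [0, 18] -> not filled
(20,17): row=0b10100, col=0b10001, row AND col = 0b10000 = 16; 16 != 17 -> empty
(155,89): row=0b10011011, col=0b1011001, row AND col = 0b11001 = 25; 25 != 89 -> empty
(145,91): row=0b10010001, col=0b1011011, row AND col = 0b10001 = 17; 17 != 91 -> empty
(66,0): row=0b1000010, col=0b0, row AND col = 0b0 = 0; 0 == 0 -> filled
(212,0): row=0b11010100, col=0b0, row AND col = 0b0 = 0; 0 == 0 -> filled

Answer: no no no no no yes yes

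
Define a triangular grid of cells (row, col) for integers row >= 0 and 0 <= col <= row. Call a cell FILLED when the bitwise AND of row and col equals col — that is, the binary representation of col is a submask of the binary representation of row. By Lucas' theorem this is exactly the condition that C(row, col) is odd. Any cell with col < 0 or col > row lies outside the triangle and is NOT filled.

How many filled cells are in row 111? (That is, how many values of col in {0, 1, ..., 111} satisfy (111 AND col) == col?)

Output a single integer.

111 in binary = 1101111
popcount(111) = number of 1-bits in 1101111 = 6
A col c satisfies (111 AND c) == c iff every set bit of c is also set in 111; each of the 6 set bits of 111 can independently be on or off in c.
count = 2^6 = 64

Answer: 64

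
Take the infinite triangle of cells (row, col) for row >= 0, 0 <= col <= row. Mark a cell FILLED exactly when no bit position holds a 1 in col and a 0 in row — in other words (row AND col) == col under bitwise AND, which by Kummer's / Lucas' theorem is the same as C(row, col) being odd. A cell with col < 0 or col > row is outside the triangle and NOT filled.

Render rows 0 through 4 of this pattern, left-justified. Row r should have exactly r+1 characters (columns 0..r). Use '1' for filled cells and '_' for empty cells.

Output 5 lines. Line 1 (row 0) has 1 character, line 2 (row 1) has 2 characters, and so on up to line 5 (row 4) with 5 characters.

r0=0: 1
r1=1: 11
r2=10: 1_1
r3=11: 1111
r4=100: 1___1

Answer: 1
11
1_1
1111
1___1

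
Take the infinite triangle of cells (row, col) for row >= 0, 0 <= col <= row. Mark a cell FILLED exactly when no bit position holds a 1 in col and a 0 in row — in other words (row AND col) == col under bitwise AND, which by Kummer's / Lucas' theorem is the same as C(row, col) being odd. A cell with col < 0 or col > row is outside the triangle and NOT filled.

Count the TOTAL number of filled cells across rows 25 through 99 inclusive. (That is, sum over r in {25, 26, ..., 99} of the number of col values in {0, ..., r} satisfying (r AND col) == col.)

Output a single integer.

Answer: 1112

Derivation:
r25=11001 pc3: +8 =8
r26=11010 pc3: +8 =16
r27=11011 pc4: +16 =32
r28=11100 pc3: +8 =40
r29=11101 pc4: +16 =56
r30=11110 pc4: +16 =72
r31=11111 pc5: +32 =104
r32=100000 pc1: +2 =106
r33=100001 pc2: +4 =110
r34=100010 pc2: +4 =114
r35=100011 pc3: +8 =122
r36=100100 pc2: +4 =126
r37=100101 pc3: +8 =134
r38=100110 pc3: +8 =142
r39=100111 pc4: +16 =158
r40=101000 pc2: +4 =162
r41=101001 pc3: +8 =170
r42=101010 pc3: +8 =178
r43=101011 pc4: +16 =194
r44=101100 pc3: +8 =202
r45=101101 pc4: +16 =218
r46=101110 pc4: +16 =234
r47=101111 pc5: +32 =266
r48=110000 pc2: +4 =270
r49=110001 pc3: +8 =278
r50=110010 pc3: +8 =286
r51=110011 pc4: +16 =302
r52=110100 pc3: +8 =310
r53=110101 pc4: +16 =326
r54=110110 pc4: +16 =342
r55=110111 pc5: +32 =374
r56=111000 pc3: +8 =382
r57=111001 pc4: +16 =398
r58=111010 pc4: +16 =414
r59=111011 pc5: +32 =446
r60=111100 pc4: +16 =462
r61=111101 pc5: +32 =494
r62=111110 pc5: +32 =526
r63=111111 pc6: +64 =590
r64=1000000 pc1: +2 =592
r65=1000001 pc2: +4 =596
r66=1000010 pc2: +4 =600
r67=1000011 pc3: +8 =608
r68=1000100 pc2: +4 =612
r69=1000101 pc3: +8 =620
r70=1000110 pc3: +8 =628
r71=1000111 pc4: +16 =644
r72=1001000 pc2: +4 =648
r73=1001001 pc3: +8 =656
r74=1001010 pc3: +8 =664
r75=1001011 pc4: +16 =680
r76=1001100 pc3: +8 =688
r77=1001101 pc4: +16 =704
r78=1001110 pc4: +16 =720
r79=1001111 pc5: +32 =752
r80=1010000 pc2: +4 =756
r81=1010001 pc3: +8 =764
r82=1010010 pc3: +8 =772
r83=1010011 pc4: +16 =788
r84=1010100 pc3: +8 =796
r85=1010101 pc4: +16 =812
r86=1010110 pc4: +16 =828
r87=1010111 pc5: +32 =860
r88=1011000 pc3: +8 =868
r89=1011001 pc4: +16 =884
r90=1011010 pc4: +16 =900
r91=1011011 pc5: +32 =932
r92=1011100 pc4: +16 =948
r93=1011101 pc5: +32 =980
r94=1011110 pc5: +32 =1012
r95=1011111 pc6: +64 =1076
r96=1100000 pc2: +4 =1080
r97=1100001 pc3: +8 =1088
r98=1100010 pc3: +8 =1096
r99=1100011 pc4: +16 =1112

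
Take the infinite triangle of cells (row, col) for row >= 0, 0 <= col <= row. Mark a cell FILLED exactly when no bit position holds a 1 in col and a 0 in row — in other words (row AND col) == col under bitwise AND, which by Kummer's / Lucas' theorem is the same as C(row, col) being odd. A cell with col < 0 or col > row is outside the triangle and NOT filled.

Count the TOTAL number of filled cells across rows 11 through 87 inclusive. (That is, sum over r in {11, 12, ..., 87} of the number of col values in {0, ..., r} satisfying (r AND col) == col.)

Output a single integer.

Answer: 962

Derivation:
r11=1011 pc3: +8 =8
r12=1100 pc2: +4 =12
r13=1101 pc3: +8 =20
r14=1110 pc3: +8 =28
r15=1111 pc4: +16 =44
r16=10000 pc1: +2 =46
r17=10001 pc2: +4 =50
r18=10010 pc2: +4 =54
r19=10011 pc3: +8 =62
r20=10100 pc2: +4 =66
r21=10101 pc3: +8 =74
r22=10110 pc3: +8 =82
r23=10111 pc4: +16 =98
r24=11000 pc2: +4 =102
r25=11001 pc3: +8 =110
r26=11010 pc3: +8 =118
r27=11011 pc4: +16 =134
r28=11100 pc3: +8 =142
r29=11101 pc4: +16 =158
r30=11110 pc4: +16 =174
r31=11111 pc5: +32 =206
r32=100000 pc1: +2 =208
r33=100001 pc2: +4 =212
r34=100010 pc2: +4 =216
r35=100011 pc3: +8 =224
r36=100100 pc2: +4 =228
r37=100101 pc3: +8 =236
r38=100110 pc3: +8 =244
r39=100111 pc4: +16 =260
r40=101000 pc2: +4 =264
r41=101001 pc3: +8 =272
r42=101010 pc3: +8 =280
r43=101011 pc4: +16 =296
r44=101100 pc3: +8 =304
r45=101101 pc4: +16 =320
r46=101110 pc4: +16 =336
r47=101111 pc5: +32 =368
r48=110000 pc2: +4 =372
r49=110001 pc3: +8 =380
r50=110010 pc3: +8 =388
r51=110011 pc4: +16 =404
r52=110100 pc3: +8 =412
r53=110101 pc4: +16 =428
r54=110110 pc4: +16 =444
r55=110111 pc5: +32 =476
r56=111000 pc3: +8 =484
r57=111001 pc4: +16 =500
r58=111010 pc4: +16 =516
r59=111011 pc5: +32 =548
r60=111100 pc4: +16 =564
r61=111101 pc5: +32 =596
r62=111110 pc5: +32 =628
r63=111111 pc6: +64 =692
r64=1000000 pc1: +2 =694
r65=1000001 pc2: +4 =698
r66=1000010 pc2: +4 =702
r67=1000011 pc3: +8 =710
r68=1000100 pc2: +4 =714
r69=1000101 pc3: +8 =722
r70=1000110 pc3: +8 =730
r71=1000111 pc4: +16 =746
r72=1001000 pc2: +4 =750
r73=1001001 pc3: +8 =758
r74=1001010 pc3: +8 =766
r75=1001011 pc4: +16 =782
r76=1001100 pc3: +8 =790
r77=1001101 pc4: +16 =806
r78=1001110 pc4: +16 =822
r79=1001111 pc5: +32 =854
r80=1010000 pc2: +4 =858
r81=1010001 pc3: +8 =866
r82=1010010 pc3: +8 =874
r83=1010011 pc4: +16 =890
r84=1010100 pc3: +8 =898
r85=1010101 pc4: +16 =914
r86=1010110 pc4: +16 =930
r87=1010111 pc5: +32 =962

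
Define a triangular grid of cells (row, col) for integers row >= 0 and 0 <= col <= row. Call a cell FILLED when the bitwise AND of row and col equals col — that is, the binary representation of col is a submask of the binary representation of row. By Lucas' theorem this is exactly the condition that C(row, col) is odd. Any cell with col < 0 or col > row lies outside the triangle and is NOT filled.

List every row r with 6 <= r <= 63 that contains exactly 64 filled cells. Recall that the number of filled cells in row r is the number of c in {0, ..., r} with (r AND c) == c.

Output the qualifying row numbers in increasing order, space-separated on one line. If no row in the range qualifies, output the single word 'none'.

Answer: 63

Derivation:
Row r has 2^popcount(r) filled cells, so we need popcount(r) = log2(64) = 6.
Scan r = 6..63 and keep those with exactly 6 one-bits:
r=6=110 popcount=2 -> skip
r=7=111 popcount=3 -> skip
r=8=1000 popcount=1 -> skip
r=9=1001 popcount=2 -> skip
r=10=1010 popcount=2 -> skip
r=11=1011 popcount=3 -> skip
r=12=1100 popcount=2 -> skip
r=13=1101 popcount=3 -> skip
r=14=1110 popcount=3 -> skip
r=15=1111 popcount=4 -> skip
r=16=10000 popcount=1 -> skip
r=17=10001 popcount=2 -> skip
r=18=10010 popcount=2 -> skip
r=19=10011 popcount=3 -> skip
r=20=10100 popcount=2 -> skip
r=21=10101 popcount=3 -> skip
r=22=10110 popcount=3 -> skip
r=23=10111 popcount=4 -> skip
r=24=11000 popcount=2 -> skip
r=25=11001 popcount=3 -> skip
r=26=11010 popcount=3 -> skip
r=27=11011 popcount=4 -> skip
r=28=11100 popcount=3 -> skip
r=29=11101 popcount=4 -> skip
r=30=11110 popcount=4 -> skip
r=31=11111 popcount=5 -> skip
r=32=100000 popcount=1 -> skip
r=33=100001 popcount=2 -> skip
r=34=100010 popcount=2 -> skip
r=35=100011 popcount=3 -> skip
r=36=100100 popcount=2 -> skip
r=37=100101 popcount=3 -> skip
r=38=100110 popcount=3 -> skip
r=39=100111 popcount=4 -> skip
r=40=101000 popcount=2 -> skip
r=41=101001 popcount=3 -> skip
r=42=101010 popcount=3 -> skip
r=43=101011 popcount=4 -> skip
r=44=101100 popcount=3 -> skip
r=45=101101 popcount=4 -> skip
r=46=101110 popcount=4 -> skip
r=47=101111 popcount=5 -> skip
r=48=110000 popcount=2 -> skip
r=49=110001 popcount=3 -> skip
r=50=110010 popcount=3 -> skip
r=51=110011 popcount=4 -> skip
r=52=110100 popcount=3 -> skip
r=53=110101 popcount=4 -> skip
r=54=110110 popcount=4 -> skip
r=55=110111 popcount=5 -> skip
r=56=111000 popcount=3 -> skip
r=57=111001 popcount=4 -> skip
r=58=111010 popcount=4 -> skip
r=59=111011 popcount=5 -> skip
r=60=111100 popcount=4 -> skip
r=61=111101 popcount=5 -> skip
r=62=111110 popcount=5 -> skip
r=63=111111 popcount=6 -> KEEP
Kept rows: 63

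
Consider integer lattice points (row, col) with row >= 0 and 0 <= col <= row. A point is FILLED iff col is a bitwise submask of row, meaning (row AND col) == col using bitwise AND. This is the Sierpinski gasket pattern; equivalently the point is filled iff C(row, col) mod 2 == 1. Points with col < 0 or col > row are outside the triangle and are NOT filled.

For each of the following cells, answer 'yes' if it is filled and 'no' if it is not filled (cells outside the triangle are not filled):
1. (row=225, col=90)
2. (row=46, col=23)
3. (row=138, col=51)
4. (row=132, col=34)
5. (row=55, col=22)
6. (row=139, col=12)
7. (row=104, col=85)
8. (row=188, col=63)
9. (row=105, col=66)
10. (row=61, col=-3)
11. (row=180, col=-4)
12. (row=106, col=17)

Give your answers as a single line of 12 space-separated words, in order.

(225,90): row=0b11100001, col=0b1011010, row AND col = 0b1000000 = 64; 64 != 90 -> empty
(46,23): row=0b101110, col=0b10111, row AND col = 0b110 = 6; 6 != 23 -> empty
(138,51): row=0b10001010, col=0b110011, row AND col = 0b10 = 2; 2 != 51 -> empty
(132,34): row=0b10000100, col=0b100010, row AND col = 0b0 = 0; 0 != 34 -> empty
(55,22): row=0b110111, col=0b10110, row AND col = 0b10110 = 22; 22 == 22 -> filled
(139,12): row=0b10001011, col=0b1100, row AND col = 0b1000 = 8; 8 != 12 -> empty
(104,85): row=0b1101000, col=0b1010101, row AND col = 0b1000000 = 64; 64 != 85 -> empty
(188,63): row=0b10111100, col=0b111111, row AND col = 0b111100 = 60; 60 != 63 -> empty
(105,66): row=0b1101001, col=0b1000010, row AND col = 0b1000000 = 64; 64 != 66 -> empty
(61,-3): col outside [0, 61] -> not filled
(180,-4): col outside [0, 180] -> not filled
(106,17): row=0b1101010, col=0b10001, row AND col = 0b0 = 0; 0 != 17 -> empty

Answer: no no no no yes no no no no no no no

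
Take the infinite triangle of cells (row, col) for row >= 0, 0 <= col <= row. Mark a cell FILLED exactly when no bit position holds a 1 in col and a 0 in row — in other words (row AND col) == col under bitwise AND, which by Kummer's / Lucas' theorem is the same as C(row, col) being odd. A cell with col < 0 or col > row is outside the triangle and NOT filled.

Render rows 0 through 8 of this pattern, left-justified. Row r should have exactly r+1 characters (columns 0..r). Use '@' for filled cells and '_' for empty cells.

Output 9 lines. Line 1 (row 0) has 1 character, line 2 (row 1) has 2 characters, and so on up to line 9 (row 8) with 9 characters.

r0=0: @
r1=1: @@
r2=10: @_@
r3=11: @@@@
r4=100: @___@
r5=101: @@__@@
r6=110: @_@_@_@
r7=111: @@@@@@@@
r8=1000: @_______@

Answer: @
@@
@_@
@@@@
@___@
@@__@@
@_@_@_@
@@@@@@@@
@_______@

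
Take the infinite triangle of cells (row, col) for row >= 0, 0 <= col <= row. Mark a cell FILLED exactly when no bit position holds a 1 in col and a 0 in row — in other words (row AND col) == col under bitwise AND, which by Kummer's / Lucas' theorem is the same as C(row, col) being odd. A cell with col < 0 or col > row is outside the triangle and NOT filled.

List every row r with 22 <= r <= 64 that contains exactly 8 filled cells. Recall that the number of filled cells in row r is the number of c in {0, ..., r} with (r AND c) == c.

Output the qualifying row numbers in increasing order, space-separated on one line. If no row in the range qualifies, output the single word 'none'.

Row r has 2^popcount(r) filled cells, so we need popcount(r) = log2(8) = 3.
Scan r = 22..64 and keep those with exactly 3 one-bits:
r=22=10110 popcount=3 -> KEEP
r=23=10111 popcount=4 -> skip
r=24=11000 popcount=2 -> skip
r=25=11001 popcount=3 -> KEEP
r=26=11010 popcount=3 -> KEEP
r=27=11011 popcount=4 -> skip
r=28=11100 popcount=3 -> KEEP
r=29=11101 popcount=4 -> skip
r=30=11110 popcount=4 -> skip
r=31=11111 popcount=5 -> skip
r=32=100000 popcount=1 -> skip
r=33=100001 popcount=2 -> skip
r=34=100010 popcount=2 -> skip
r=35=100011 popcount=3 -> KEEP
r=36=100100 popcount=2 -> skip
r=37=100101 popcount=3 -> KEEP
r=38=100110 popcount=3 -> KEEP
r=39=100111 popcount=4 -> skip
r=40=101000 popcount=2 -> skip
r=41=101001 popcount=3 -> KEEP
r=42=101010 popcount=3 -> KEEP
r=43=101011 popcount=4 -> skip
r=44=101100 popcount=3 -> KEEP
r=45=101101 popcount=4 -> skip
r=46=101110 popcount=4 -> skip
r=47=101111 popcount=5 -> skip
r=48=110000 popcount=2 -> skip
r=49=110001 popcount=3 -> KEEP
r=50=110010 popcount=3 -> KEEP
r=51=110011 popcount=4 -> skip
r=52=110100 popcount=3 -> KEEP
r=53=110101 popcount=4 -> skip
r=54=110110 popcount=4 -> skip
r=55=110111 popcount=5 -> skip
r=56=111000 popcount=3 -> KEEP
r=57=111001 popcount=4 -> skip
r=58=111010 popcount=4 -> skip
r=59=111011 popcount=5 -> skip
r=60=111100 popcount=4 -> skip
r=61=111101 popcount=5 -> skip
r=62=111110 popcount=5 -> skip
r=63=111111 popcount=6 -> skip
r=64=1000000 popcount=1 -> skip
Kept rows: 22 25 26 28 35 37 38 41 42 44 49 50 52 56

Answer: 22 25 26 28 35 37 38 41 42 44 49 50 52 56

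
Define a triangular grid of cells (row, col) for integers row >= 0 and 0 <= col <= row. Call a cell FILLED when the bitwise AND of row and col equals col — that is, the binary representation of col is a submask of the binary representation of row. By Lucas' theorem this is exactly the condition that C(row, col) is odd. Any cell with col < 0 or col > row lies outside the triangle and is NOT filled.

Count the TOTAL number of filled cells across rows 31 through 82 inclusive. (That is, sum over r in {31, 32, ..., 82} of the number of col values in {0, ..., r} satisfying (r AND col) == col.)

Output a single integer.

Answer: 700

Derivation:
r31=11111 pc5: +32 =32
r32=100000 pc1: +2 =34
r33=100001 pc2: +4 =38
r34=100010 pc2: +4 =42
r35=100011 pc3: +8 =50
r36=100100 pc2: +4 =54
r37=100101 pc3: +8 =62
r38=100110 pc3: +8 =70
r39=100111 pc4: +16 =86
r40=101000 pc2: +4 =90
r41=101001 pc3: +8 =98
r42=101010 pc3: +8 =106
r43=101011 pc4: +16 =122
r44=101100 pc3: +8 =130
r45=101101 pc4: +16 =146
r46=101110 pc4: +16 =162
r47=101111 pc5: +32 =194
r48=110000 pc2: +4 =198
r49=110001 pc3: +8 =206
r50=110010 pc3: +8 =214
r51=110011 pc4: +16 =230
r52=110100 pc3: +8 =238
r53=110101 pc4: +16 =254
r54=110110 pc4: +16 =270
r55=110111 pc5: +32 =302
r56=111000 pc3: +8 =310
r57=111001 pc4: +16 =326
r58=111010 pc4: +16 =342
r59=111011 pc5: +32 =374
r60=111100 pc4: +16 =390
r61=111101 pc5: +32 =422
r62=111110 pc5: +32 =454
r63=111111 pc6: +64 =518
r64=1000000 pc1: +2 =520
r65=1000001 pc2: +4 =524
r66=1000010 pc2: +4 =528
r67=1000011 pc3: +8 =536
r68=1000100 pc2: +4 =540
r69=1000101 pc3: +8 =548
r70=1000110 pc3: +8 =556
r71=1000111 pc4: +16 =572
r72=1001000 pc2: +4 =576
r73=1001001 pc3: +8 =584
r74=1001010 pc3: +8 =592
r75=1001011 pc4: +16 =608
r76=1001100 pc3: +8 =616
r77=1001101 pc4: +16 =632
r78=1001110 pc4: +16 =648
r79=1001111 pc5: +32 =680
r80=1010000 pc2: +4 =684
r81=1010001 pc3: +8 =692
r82=1010010 pc3: +8 =700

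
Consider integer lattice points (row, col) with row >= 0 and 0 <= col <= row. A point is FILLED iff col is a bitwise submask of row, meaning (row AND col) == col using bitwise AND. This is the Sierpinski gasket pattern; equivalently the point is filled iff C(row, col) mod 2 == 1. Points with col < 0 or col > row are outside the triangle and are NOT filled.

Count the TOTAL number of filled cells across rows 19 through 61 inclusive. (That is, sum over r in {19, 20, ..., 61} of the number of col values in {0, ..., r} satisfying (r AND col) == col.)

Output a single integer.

r19=10011 pc3: +8 =8
r20=10100 pc2: +4 =12
r21=10101 pc3: +8 =20
r22=10110 pc3: +8 =28
r23=10111 pc4: +16 =44
r24=11000 pc2: +4 =48
r25=11001 pc3: +8 =56
r26=11010 pc3: +8 =64
r27=11011 pc4: +16 =80
r28=11100 pc3: +8 =88
r29=11101 pc4: +16 =104
r30=11110 pc4: +16 =120
r31=11111 pc5: +32 =152
r32=100000 pc1: +2 =154
r33=100001 pc2: +4 =158
r34=100010 pc2: +4 =162
r35=100011 pc3: +8 =170
r36=100100 pc2: +4 =174
r37=100101 pc3: +8 =182
r38=100110 pc3: +8 =190
r39=100111 pc4: +16 =206
r40=101000 pc2: +4 =210
r41=101001 pc3: +8 =218
r42=101010 pc3: +8 =226
r43=101011 pc4: +16 =242
r44=101100 pc3: +8 =250
r45=101101 pc4: +16 =266
r46=101110 pc4: +16 =282
r47=101111 pc5: +32 =314
r48=110000 pc2: +4 =318
r49=110001 pc3: +8 =326
r50=110010 pc3: +8 =334
r51=110011 pc4: +16 =350
r52=110100 pc3: +8 =358
r53=110101 pc4: +16 =374
r54=110110 pc4: +16 =390
r55=110111 pc5: +32 =422
r56=111000 pc3: +8 =430
r57=111001 pc4: +16 =446
r58=111010 pc4: +16 =462
r59=111011 pc5: +32 =494
r60=111100 pc4: +16 =510
r61=111101 pc5: +32 =542

Answer: 542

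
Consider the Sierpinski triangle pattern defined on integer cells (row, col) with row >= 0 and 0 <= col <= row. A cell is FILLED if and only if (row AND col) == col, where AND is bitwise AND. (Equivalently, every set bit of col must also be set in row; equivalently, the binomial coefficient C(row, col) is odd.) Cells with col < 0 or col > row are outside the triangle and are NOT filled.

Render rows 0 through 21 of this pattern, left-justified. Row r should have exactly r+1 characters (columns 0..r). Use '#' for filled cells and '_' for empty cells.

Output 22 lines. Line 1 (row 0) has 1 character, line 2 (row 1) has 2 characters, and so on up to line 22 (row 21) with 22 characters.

Answer: #
##
#_#
####
#___#
##__##
#_#_#_#
########
#_______#
##______##
#_#_____#_#
####____####
#___#___#___#
##__##__##__##
#_#_#_#_#_#_#_#
################
#_______________#
##______________##
#_#_____________#_#
####____________####
#___#___________#___#
##__##__________##__##

Derivation:
r0=0: #
r1=1: ##
r2=10: #_#
r3=11: ####
r4=100: #___#
r5=101: ##__##
r6=110: #_#_#_#
r7=111: ########
r8=1000: #_______#
r9=1001: ##______##
r10=1010: #_#_____#_#
r11=1011: ####____####
r12=1100: #___#___#___#
r13=1101: ##__##__##__##
r14=1110: #_#_#_#_#_#_#_#
r15=1111: ################
r16=10000: #_______________#
r17=10001: ##______________##
r18=10010: #_#_____________#_#
r19=10011: ####____________####
r20=10100: #___#___________#___#
r21=10101: ##__##__________##__##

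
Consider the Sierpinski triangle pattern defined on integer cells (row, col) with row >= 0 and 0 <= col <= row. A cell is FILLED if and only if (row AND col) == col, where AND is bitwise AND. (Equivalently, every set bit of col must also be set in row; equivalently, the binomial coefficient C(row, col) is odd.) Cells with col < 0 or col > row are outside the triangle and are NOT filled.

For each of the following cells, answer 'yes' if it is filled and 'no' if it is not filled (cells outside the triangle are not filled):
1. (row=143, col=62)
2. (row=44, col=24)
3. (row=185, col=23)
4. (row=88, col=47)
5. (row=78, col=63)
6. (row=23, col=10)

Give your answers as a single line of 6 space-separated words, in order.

Answer: no no no no no no

Derivation:
(143,62): row=0b10001111, col=0b111110, row AND col = 0b1110 = 14; 14 != 62 -> empty
(44,24): row=0b101100, col=0b11000, row AND col = 0b1000 = 8; 8 != 24 -> empty
(185,23): row=0b10111001, col=0b10111, row AND col = 0b10001 = 17; 17 != 23 -> empty
(88,47): row=0b1011000, col=0b101111, row AND col = 0b1000 = 8; 8 != 47 -> empty
(78,63): row=0b1001110, col=0b111111, row AND col = 0b1110 = 14; 14 != 63 -> empty
(23,10): row=0b10111, col=0b1010, row AND col = 0b10 = 2; 2 != 10 -> empty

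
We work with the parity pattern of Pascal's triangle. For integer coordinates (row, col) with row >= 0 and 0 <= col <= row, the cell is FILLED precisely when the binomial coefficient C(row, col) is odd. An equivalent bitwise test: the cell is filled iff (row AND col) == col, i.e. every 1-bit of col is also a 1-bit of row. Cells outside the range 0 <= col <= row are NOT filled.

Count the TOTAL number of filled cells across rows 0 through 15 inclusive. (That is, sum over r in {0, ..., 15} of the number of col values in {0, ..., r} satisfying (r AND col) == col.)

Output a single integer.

r0=0 pc0: +1 =1
r1=1 pc1: +2 =3
r2=10 pc1: +2 =5
r3=11 pc2: +4 =9
r4=100 pc1: +2 =11
r5=101 pc2: +4 =15
r6=110 pc2: +4 =19
r7=111 pc3: +8 =27
r8=1000 pc1: +2 =29
r9=1001 pc2: +4 =33
r10=1010 pc2: +4 =37
r11=1011 pc3: +8 =45
r12=1100 pc2: +4 =49
r13=1101 pc3: +8 =57
r14=1110 pc3: +8 =65
r15=1111 pc4: +16 =81

Answer: 81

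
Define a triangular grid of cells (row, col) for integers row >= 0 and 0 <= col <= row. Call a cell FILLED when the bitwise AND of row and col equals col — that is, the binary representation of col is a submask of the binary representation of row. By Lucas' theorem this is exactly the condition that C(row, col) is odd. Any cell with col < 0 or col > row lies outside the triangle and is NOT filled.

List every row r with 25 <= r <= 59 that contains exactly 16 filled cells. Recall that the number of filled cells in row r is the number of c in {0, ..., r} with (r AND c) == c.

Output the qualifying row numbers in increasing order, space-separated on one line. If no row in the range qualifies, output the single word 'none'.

Row r has 2^popcount(r) filled cells, so we need popcount(r) = log2(16) = 4.
Scan r = 25..59 and keep those with exactly 4 one-bits:
r=25=11001 popcount=3 -> skip
r=26=11010 popcount=3 -> skip
r=27=11011 popcount=4 -> KEEP
r=28=11100 popcount=3 -> skip
r=29=11101 popcount=4 -> KEEP
r=30=11110 popcount=4 -> KEEP
r=31=11111 popcount=5 -> skip
r=32=100000 popcount=1 -> skip
r=33=100001 popcount=2 -> skip
r=34=100010 popcount=2 -> skip
r=35=100011 popcount=3 -> skip
r=36=100100 popcount=2 -> skip
r=37=100101 popcount=3 -> skip
r=38=100110 popcount=3 -> skip
r=39=100111 popcount=4 -> KEEP
r=40=101000 popcount=2 -> skip
r=41=101001 popcount=3 -> skip
r=42=101010 popcount=3 -> skip
r=43=101011 popcount=4 -> KEEP
r=44=101100 popcount=3 -> skip
r=45=101101 popcount=4 -> KEEP
r=46=101110 popcount=4 -> KEEP
r=47=101111 popcount=5 -> skip
r=48=110000 popcount=2 -> skip
r=49=110001 popcount=3 -> skip
r=50=110010 popcount=3 -> skip
r=51=110011 popcount=4 -> KEEP
r=52=110100 popcount=3 -> skip
r=53=110101 popcount=4 -> KEEP
r=54=110110 popcount=4 -> KEEP
r=55=110111 popcount=5 -> skip
r=56=111000 popcount=3 -> skip
r=57=111001 popcount=4 -> KEEP
r=58=111010 popcount=4 -> KEEP
r=59=111011 popcount=5 -> skip
Kept rows: 27 29 30 39 43 45 46 51 53 54 57 58

Answer: 27 29 30 39 43 45 46 51 53 54 57 58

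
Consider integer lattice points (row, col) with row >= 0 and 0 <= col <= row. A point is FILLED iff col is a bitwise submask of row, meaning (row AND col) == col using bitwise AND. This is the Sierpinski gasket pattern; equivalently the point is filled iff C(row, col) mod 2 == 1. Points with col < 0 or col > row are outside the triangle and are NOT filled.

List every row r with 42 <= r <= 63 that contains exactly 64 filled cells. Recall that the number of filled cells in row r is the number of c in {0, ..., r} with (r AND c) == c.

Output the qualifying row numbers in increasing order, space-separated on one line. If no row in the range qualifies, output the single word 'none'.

Row r has 2^popcount(r) filled cells, so we need popcount(r) = log2(64) = 6.
Scan r = 42..63 and keep those with exactly 6 one-bits:
r=42=101010 popcount=3 -> skip
r=43=101011 popcount=4 -> skip
r=44=101100 popcount=3 -> skip
r=45=101101 popcount=4 -> skip
r=46=101110 popcount=4 -> skip
r=47=101111 popcount=5 -> skip
r=48=110000 popcount=2 -> skip
r=49=110001 popcount=3 -> skip
r=50=110010 popcount=3 -> skip
r=51=110011 popcount=4 -> skip
r=52=110100 popcount=3 -> skip
r=53=110101 popcount=4 -> skip
r=54=110110 popcount=4 -> skip
r=55=110111 popcount=5 -> skip
r=56=111000 popcount=3 -> skip
r=57=111001 popcount=4 -> skip
r=58=111010 popcount=4 -> skip
r=59=111011 popcount=5 -> skip
r=60=111100 popcount=4 -> skip
r=61=111101 popcount=5 -> skip
r=62=111110 popcount=5 -> skip
r=63=111111 popcount=6 -> KEEP
Kept rows: 63

Answer: 63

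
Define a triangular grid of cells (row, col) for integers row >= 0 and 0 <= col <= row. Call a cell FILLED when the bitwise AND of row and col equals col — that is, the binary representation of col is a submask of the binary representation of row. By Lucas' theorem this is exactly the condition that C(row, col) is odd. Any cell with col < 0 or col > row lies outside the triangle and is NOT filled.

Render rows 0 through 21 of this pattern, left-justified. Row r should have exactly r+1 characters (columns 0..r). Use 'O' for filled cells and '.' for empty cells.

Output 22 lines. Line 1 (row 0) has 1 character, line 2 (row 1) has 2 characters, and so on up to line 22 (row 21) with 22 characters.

r0=0: O
r1=1: OO
r2=10: O.O
r3=11: OOOO
r4=100: O...O
r5=101: OO..OO
r6=110: O.O.O.O
r7=111: OOOOOOOO
r8=1000: O.......O
r9=1001: OO......OO
r10=1010: O.O.....O.O
r11=1011: OOOO....OOOO
r12=1100: O...O...O...O
r13=1101: OO..OO..OO..OO
r14=1110: O.O.O.O.O.O.O.O
r15=1111: OOOOOOOOOOOOOOOO
r16=10000: O...............O
r17=10001: OO..............OO
r18=10010: O.O.............O.O
r19=10011: OOOO............OOOO
r20=10100: O...O...........O...O
r21=10101: OO..OO..........OO..OO

Answer: O
OO
O.O
OOOO
O...O
OO..OO
O.O.O.O
OOOOOOOO
O.......O
OO......OO
O.O.....O.O
OOOO....OOOO
O...O...O...O
OO..OO..OO..OO
O.O.O.O.O.O.O.O
OOOOOOOOOOOOOOOO
O...............O
OO..............OO
O.O.............O.O
OOOO............OOOO
O...O...........O...O
OO..OO..........OO..OO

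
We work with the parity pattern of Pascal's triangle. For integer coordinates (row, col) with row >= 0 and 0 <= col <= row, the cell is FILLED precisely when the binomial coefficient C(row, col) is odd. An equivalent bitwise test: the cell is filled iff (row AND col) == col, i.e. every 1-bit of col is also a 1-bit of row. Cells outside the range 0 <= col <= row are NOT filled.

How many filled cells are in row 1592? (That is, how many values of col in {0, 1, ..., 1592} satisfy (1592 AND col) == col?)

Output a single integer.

Answer: 32

Derivation:
1592 in binary = 11000111000
popcount(1592) = number of 1-bits in 11000111000 = 5
A col c satisfies (1592 AND c) == c iff every set bit of c is also set in 1592; each of the 5 set bits of 1592 can independently be on or off in c.
count = 2^5 = 32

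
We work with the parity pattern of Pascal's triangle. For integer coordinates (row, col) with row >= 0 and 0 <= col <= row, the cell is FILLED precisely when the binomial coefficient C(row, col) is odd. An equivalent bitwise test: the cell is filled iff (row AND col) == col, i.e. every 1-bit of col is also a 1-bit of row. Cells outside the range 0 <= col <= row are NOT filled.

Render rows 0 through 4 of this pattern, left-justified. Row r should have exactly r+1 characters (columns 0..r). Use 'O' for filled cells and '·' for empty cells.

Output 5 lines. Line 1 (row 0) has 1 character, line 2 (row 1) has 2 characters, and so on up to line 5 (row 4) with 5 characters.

r0=0: O
r1=1: OO
r2=10: O·O
r3=11: OOOO
r4=100: O···O

Answer: O
OO
O·O
OOOO
O···O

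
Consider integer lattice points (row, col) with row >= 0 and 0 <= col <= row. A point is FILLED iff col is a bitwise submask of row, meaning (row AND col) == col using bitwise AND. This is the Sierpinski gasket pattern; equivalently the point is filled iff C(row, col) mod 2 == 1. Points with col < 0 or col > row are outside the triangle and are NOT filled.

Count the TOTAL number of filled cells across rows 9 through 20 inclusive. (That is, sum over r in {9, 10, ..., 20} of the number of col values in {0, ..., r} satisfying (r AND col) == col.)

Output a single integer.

r9=1001 pc2: +4 =4
r10=1010 pc2: +4 =8
r11=1011 pc3: +8 =16
r12=1100 pc2: +4 =20
r13=1101 pc3: +8 =28
r14=1110 pc3: +8 =36
r15=1111 pc4: +16 =52
r16=10000 pc1: +2 =54
r17=10001 pc2: +4 =58
r18=10010 pc2: +4 =62
r19=10011 pc3: +8 =70
r20=10100 pc2: +4 =74

Answer: 74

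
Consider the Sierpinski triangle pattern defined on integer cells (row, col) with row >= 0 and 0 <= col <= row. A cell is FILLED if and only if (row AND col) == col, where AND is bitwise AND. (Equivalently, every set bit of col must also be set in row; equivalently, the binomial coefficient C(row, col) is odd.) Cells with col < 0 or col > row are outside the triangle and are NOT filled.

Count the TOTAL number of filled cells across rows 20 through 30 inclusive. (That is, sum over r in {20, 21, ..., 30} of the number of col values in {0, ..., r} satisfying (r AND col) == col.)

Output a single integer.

Answer: 112

Derivation:
r20=10100 pc2: +4 =4
r21=10101 pc3: +8 =12
r22=10110 pc3: +8 =20
r23=10111 pc4: +16 =36
r24=11000 pc2: +4 =40
r25=11001 pc3: +8 =48
r26=11010 pc3: +8 =56
r27=11011 pc4: +16 =72
r28=11100 pc3: +8 =80
r29=11101 pc4: +16 =96
r30=11110 pc4: +16 =112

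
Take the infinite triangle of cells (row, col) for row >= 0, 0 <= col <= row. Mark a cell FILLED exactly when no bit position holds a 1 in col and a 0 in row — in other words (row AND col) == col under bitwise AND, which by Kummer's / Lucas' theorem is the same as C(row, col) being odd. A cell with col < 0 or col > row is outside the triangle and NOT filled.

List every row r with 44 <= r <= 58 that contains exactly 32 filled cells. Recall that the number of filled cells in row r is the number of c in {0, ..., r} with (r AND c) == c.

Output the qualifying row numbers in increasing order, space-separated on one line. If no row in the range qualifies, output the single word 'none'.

Row r has 2^popcount(r) filled cells, so we need popcount(r) = log2(32) = 5.
Scan r = 44..58 and keep those with exactly 5 one-bits:
r=44=101100 popcount=3 -> skip
r=45=101101 popcount=4 -> skip
r=46=101110 popcount=4 -> skip
r=47=101111 popcount=5 -> KEEP
r=48=110000 popcount=2 -> skip
r=49=110001 popcount=3 -> skip
r=50=110010 popcount=3 -> skip
r=51=110011 popcount=4 -> skip
r=52=110100 popcount=3 -> skip
r=53=110101 popcount=4 -> skip
r=54=110110 popcount=4 -> skip
r=55=110111 popcount=5 -> KEEP
r=56=111000 popcount=3 -> skip
r=57=111001 popcount=4 -> skip
r=58=111010 popcount=4 -> skip
Kept rows: 47 55

Answer: 47 55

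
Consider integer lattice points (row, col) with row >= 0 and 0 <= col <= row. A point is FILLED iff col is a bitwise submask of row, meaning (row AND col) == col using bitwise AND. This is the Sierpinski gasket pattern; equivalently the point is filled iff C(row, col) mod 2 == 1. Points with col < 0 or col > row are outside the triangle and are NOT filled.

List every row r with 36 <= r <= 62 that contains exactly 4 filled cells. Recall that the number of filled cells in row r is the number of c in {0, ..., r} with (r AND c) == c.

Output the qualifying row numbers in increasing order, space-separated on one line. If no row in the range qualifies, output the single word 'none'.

Answer: 36 40 48

Derivation:
Row r has 2^popcount(r) filled cells, so we need popcount(r) = log2(4) = 2.
Scan r = 36..62 and keep those with exactly 2 one-bits:
r=36=100100 popcount=2 -> KEEP
r=37=100101 popcount=3 -> skip
r=38=100110 popcount=3 -> skip
r=39=100111 popcount=4 -> skip
r=40=101000 popcount=2 -> KEEP
r=41=101001 popcount=3 -> skip
r=42=101010 popcount=3 -> skip
r=43=101011 popcount=4 -> skip
r=44=101100 popcount=3 -> skip
r=45=101101 popcount=4 -> skip
r=46=101110 popcount=4 -> skip
r=47=101111 popcount=5 -> skip
r=48=110000 popcount=2 -> KEEP
r=49=110001 popcount=3 -> skip
r=50=110010 popcount=3 -> skip
r=51=110011 popcount=4 -> skip
r=52=110100 popcount=3 -> skip
r=53=110101 popcount=4 -> skip
r=54=110110 popcount=4 -> skip
r=55=110111 popcount=5 -> skip
r=56=111000 popcount=3 -> skip
r=57=111001 popcount=4 -> skip
r=58=111010 popcount=4 -> skip
r=59=111011 popcount=5 -> skip
r=60=111100 popcount=4 -> skip
r=61=111101 popcount=5 -> skip
r=62=111110 popcount=5 -> skip
Kept rows: 36 40 48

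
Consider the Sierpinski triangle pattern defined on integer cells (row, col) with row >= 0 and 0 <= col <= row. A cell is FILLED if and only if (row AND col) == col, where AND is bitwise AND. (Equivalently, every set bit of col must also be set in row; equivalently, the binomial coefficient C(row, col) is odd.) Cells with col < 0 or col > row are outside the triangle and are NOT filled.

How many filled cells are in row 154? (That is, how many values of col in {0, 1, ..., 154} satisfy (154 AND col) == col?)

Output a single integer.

154 in binary = 10011010
popcount(154) = number of 1-bits in 10011010 = 4
A col c satisfies (154 AND c) == c iff every set bit of c is also set in 154; each of the 4 set bits of 154 can independently be on or off in c.
count = 2^4 = 16

Answer: 16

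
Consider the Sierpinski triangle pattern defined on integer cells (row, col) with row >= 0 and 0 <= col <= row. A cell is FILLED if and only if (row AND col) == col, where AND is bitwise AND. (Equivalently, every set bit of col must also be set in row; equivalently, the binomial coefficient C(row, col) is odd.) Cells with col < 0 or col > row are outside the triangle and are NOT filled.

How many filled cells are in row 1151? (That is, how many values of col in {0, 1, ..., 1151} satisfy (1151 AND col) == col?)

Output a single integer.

Answer: 256

Derivation:
1151 in binary = 10001111111
popcount(1151) = number of 1-bits in 10001111111 = 8
A col c satisfies (1151 AND c) == c iff every set bit of c is also set in 1151; each of the 8 set bits of 1151 can independently be on or off in c.
count = 2^8 = 256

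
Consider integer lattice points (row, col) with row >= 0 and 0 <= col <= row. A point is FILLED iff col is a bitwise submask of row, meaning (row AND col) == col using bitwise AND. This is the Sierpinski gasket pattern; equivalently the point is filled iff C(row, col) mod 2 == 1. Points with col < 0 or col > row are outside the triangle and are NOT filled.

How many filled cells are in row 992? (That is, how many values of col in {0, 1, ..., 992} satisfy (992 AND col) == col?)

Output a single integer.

Answer: 32

Derivation:
992 in binary = 1111100000
popcount(992) = number of 1-bits in 1111100000 = 5
A col c satisfies (992 AND c) == c iff every set bit of c is also set in 992; each of the 5 set bits of 992 can independently be on or off in c.
count = 2^5 = 32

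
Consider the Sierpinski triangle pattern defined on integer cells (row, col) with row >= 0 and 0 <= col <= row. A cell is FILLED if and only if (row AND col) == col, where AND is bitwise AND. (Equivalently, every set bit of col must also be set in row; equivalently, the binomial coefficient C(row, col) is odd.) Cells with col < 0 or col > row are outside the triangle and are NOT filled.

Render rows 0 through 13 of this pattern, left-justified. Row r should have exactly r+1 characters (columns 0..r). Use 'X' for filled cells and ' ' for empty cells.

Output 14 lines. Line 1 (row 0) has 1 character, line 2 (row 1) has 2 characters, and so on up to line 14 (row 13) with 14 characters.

Answer: X
XX
X X
XXXX
X   X
XX  XX
X X X X
XXXXXXXX
X       X
XX      XX
X X     X X
XXXX    XXXX
X   X   X   X
XX  XX  XX  XX

Derivation:
r0=0: X
r1=1: XX
r2=10: X X
r3=11: XXXX
r4=100: X   X
r5=101: XX  XX
r6=110: X X X X
r7=111: XXXXXXXX
r8=1000: X       X
r9=1001: XX      XX
r10=1010: X X     X X
r11=1011: XXXX    XXXX
r12=1100: X   X   X   X
r13=1101: XX  XX  XX  XX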